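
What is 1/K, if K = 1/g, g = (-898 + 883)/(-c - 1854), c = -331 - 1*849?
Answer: 15/674 ≈ 0.022255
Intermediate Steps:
c = -1180 (c = -331 - 849 = -1180)
g = 15/674 (g = (-898 + 883)/(-1*(-1180) - 1854) = -15/(1180 - 1854) = -15/(-674) = -15*(-1/674) = 15/674 ≈ 0.022255)
K = 674/15 (K = 1/(15/674) = 674/15 ≈ 44.933)
1/K = 1/(674/15) = 15/674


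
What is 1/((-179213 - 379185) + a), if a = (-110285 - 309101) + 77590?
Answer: -1/900194 ≈ -1.1109e-6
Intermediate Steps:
a = -341796 (a = -419386 + 77590 = -341796)
1/((-179213 - 379185) + a) = 1/((-179213 - 379185) - 341796) = 1/(-558398 - 341796) = 1/(-900194) = -1/900194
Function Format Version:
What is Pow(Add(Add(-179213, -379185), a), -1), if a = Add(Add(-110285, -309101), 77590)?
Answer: Rational(-1, 900194) ≈ -1.1109e-6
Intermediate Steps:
a = -341796 (a = Add(-419386, 77590) = -341796)
Pow(Add(Add(-179213, -379185), a), -1) = Pow(Add(Add(-179213, -379185), -341796), -1) = Pow(Add(-558398, -341796), -1) = Pow(-900194, -1) = Rational(-1, 900194)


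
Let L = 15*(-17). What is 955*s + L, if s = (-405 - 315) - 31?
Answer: -717460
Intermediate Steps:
s = -751 (s = -720 - 31 = -751)
L = -255
955*s + L = 955*(-751) - 255 = -717205 - 255 = -717460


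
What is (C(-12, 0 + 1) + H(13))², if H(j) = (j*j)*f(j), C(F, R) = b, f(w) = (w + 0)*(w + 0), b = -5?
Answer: 815445136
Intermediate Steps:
f(w) = w² (f(w) = w*w = w²)
C(F, R) = -5
H(j) = j⁴ (H(j) = (j*j)*j² = j²*j² = j⁴)
(C(-12, 0 + 1) + H(13))² = (-5 + 13⁴)² = (-5 + 28561)² = 28556² = 815445136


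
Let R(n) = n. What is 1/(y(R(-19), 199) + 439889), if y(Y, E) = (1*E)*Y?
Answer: 1/436108 ≈ 2.2930e-6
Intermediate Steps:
y(Y, E) = E*Y
1/(y(R(-19), 199) + 439889) = 1/(199*(-19) + 439889) = 1/(-3781 + 439889) = 1/436108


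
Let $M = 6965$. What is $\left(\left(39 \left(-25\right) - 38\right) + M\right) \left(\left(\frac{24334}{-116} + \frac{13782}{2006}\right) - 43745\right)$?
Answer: $- \frac{7608517348128}{29087} \approx -2.6158 \cdot 10^{8}$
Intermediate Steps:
$\left(\left(39 \left(-25\right) - 38\right) + M\right) \left(\left(\frac{24334}{-116} + \frac{13782}{2006}\right) - 43745\right) = \left(\left(39 \left(-25\right) - 38\right) + 6965\right) \left(\left(\frac{24334}{-116} + \frac{13782}{2006}\right) - 43745\right) = \left(\left(-975 - 38\right) + 6965\right) \left(\left(24334 \left(- \frac{1}{116}\right) + 13782 \cdot \frac{1}{2006}\right) - 43745\right) = \left(-1013 + 6965\right) \left(\left(- \frac{12167}{58} + \frac{6891}{1003}\right) - 43745\right) = 5952 \left(- \frac{11803823}{58174} - 43745\right) = 5952 \left(- \frac{2556625453}{58174}\right) = - \frac{7608517348128}{29087}$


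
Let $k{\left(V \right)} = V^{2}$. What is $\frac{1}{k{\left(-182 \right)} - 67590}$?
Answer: $- \frac{1}{34466} \approx -2.9014 \cdot 10^{-5}$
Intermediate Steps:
$\frac{1}{k{\left(-182 \right)} - 67590} = \frac{1}{\left(-182\right)^{2} - 67590} = \frac{1}{33124 - 67590} = \frac{1}{-34466} = - \frac{1}{34466}$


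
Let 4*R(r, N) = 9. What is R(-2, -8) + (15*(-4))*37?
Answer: -8871/4 ≈ -2217.8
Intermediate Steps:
R(r, N) = 9/4 (R(r, N) = (¼)*9 = 9/4)
R(-2, -8) + (15*(-4))*37 = 9/4 + (15*(-4))*37 = 9/4 - 60*37 = 9/4 - 2220 = -8871/4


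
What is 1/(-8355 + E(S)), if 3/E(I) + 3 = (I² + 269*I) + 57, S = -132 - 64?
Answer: -14254/119092173 ≈ -0.00011969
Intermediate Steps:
S = -196
E(I) = 3/(54 + I² + 269*I) (E(I) = 3/(-3 + ((I² + 269*I) + 57)) = 3/(-3 + (57 + I² + 269*I)) = 3/(54 + I² + 269*I))
1/(-8355 + E(S)) = 1/(-8355 + 3/(54 + (-196)² + 269*(-196))) = 1/(-8355 + 3/(54 + 38416 - 52724)) = 1/(-8355 + 3/(-14254)) = 1/(-8355 + 3*(-1/14254)) = 1/(-8355 - 3/14254) = 1/(-119092173/14254) = -14254/119092173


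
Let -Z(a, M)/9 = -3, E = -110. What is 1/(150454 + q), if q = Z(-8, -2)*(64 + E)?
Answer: 1/149212 ≈ 6.7019e-6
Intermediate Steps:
Z(a, M) = 27 (Z(a, M) = -9*(-3) = 27)
q = -1242 (q = 27*(64 - 110) = 27*(-46) = -1242)
1/(150454 + q) = 1/(150454 - 1242) = 1/149212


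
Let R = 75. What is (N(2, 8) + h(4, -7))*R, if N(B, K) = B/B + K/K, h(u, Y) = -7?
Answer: -375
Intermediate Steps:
N(B, K) = 2 (N(B, K) = 1 + 1 = 2)
(N(2, 8) + h(4, -7))*R = (2 - 7)*75 = -5*75 = -375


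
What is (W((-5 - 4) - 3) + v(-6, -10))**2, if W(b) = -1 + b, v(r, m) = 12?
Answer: 1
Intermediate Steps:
(W((-5 - 4) - 3) + v(-6, -10))**2 = ((-1 + ((-5 - 4) - 3)) + 12)**2 = ((-1 + (-9 - 3)) + 12)**2 = ((-1 - 12) + 12)**2 = (-13 + 12)**2 = (-1)**2 = 1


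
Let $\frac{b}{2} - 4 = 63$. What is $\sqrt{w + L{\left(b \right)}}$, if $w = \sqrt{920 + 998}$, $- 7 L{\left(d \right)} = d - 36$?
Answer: $\sqrt{-14 + \sqrt{1918}} \approx 5.4585$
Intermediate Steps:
$b = 134$ ($b = 8 + 2 \cdot 63 = 8 + 126 = 134$)
$L{\left(d \right)} = \frac{36}{7} - \frac{d}{7}$ ($L{\left(d \right)} = - \frac{d - 36}{7} = - \frac{-36 + d}{7} = \frac{36}{7} - \frac{d}{7}$)
$w = \sqrt{1918} \approx 43.795$
$\sqrt{w + L{\left(b \right)}} = \sqrt{\sqrt{1918} + \left(\frac{36}{7} - \frac{134}{7}\right)} = \sqrt{\sqrt{1918} - 14} = \sqrt{-14 + \sqrt{1918}}$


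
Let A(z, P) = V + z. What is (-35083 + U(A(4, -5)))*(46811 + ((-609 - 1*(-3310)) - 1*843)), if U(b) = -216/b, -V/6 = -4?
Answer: -11954809815/7 ≈ -1.7078e+9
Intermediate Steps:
V = 24 (V = -6*(-4) = 24)
A(z, P) = 24 + z
(-35083 + U(A(4, -5)))*(46811 + ((-609 - 1*(-3310)) - 1*843)) = (-35083 - 216/(24 + 4))*(46811 + ((-609 - 1*(-3310)) - 1*843)) = (-35083 - 216/28)*(46811 + ((-609 + 3310) - 843)) = (-35083 - 216*1/28)*(46811 + (2701 - 843)) = (-35083 - 54/7)*(46811 + 1858) = -245635/7*48669 = -11954809815/7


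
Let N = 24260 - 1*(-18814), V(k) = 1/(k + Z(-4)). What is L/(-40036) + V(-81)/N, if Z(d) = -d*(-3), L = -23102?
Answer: 11567980741/20047436469 ≈ 0.57703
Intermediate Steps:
Z(d) = 3*d
V(k) = 1/(-12 + k) (V(k) = 1/(k + 3*(-4)) = 1/(k - 12) = 1/(-12 + k))
N = 43074 (N = 24260 + 18814 = 43074)
L/(-40036) + V(-81)/N = -23102/(-40036) + 1/(-12 - 81*43074) = -23102*(-1/40036) + (1/43074)/(-93) = 11551/20018 - 1/93*1/43074 = 11551/20018 - 1/4005882 = 11567980741/20047436469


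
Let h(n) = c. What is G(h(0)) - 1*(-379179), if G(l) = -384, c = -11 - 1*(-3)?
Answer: 378795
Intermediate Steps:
c = -8 (c = -11 + 3 = -8)
h(n) = -8
G(h(0)) - 1*(-379179) = -384 - 1*(-379179) = -384 + 379179 = 378795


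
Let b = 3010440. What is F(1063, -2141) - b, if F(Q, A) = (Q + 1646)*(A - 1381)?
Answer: -12551538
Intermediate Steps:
F(Q, A) = (-1381 + A)*(1646 + Q) (F(Q, A) = (1646 + Q)*(-1381 + A) = (-1381 + A)*(1646 + Q))
F(1063, -2141) - b = (-2273126 - 1381*1063 + 1646*(-2141) - 2141*1063) - 1*3010440 = (-2273126 - 1468003 - 3524086 - 2275883) - 3010440 = -9541098 - 3010440 = -12551538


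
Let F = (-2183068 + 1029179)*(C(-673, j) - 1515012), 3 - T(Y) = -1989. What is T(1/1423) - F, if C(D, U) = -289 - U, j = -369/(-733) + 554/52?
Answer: -33322951646439141/19058 ≈ -1.7485e+12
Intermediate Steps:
j = 212635/19058 (j = -369*(-1/733) + 554*(1/52) = 369/733 + 277/26 = 212635/19058 ≈ 11.157)
T(Y) = 1992 (T(Y) = 3 - 1*(-1989) = 3 + 1989 = 1992)
F = 33322951684402677/19058 (F = (-2183068 + 1029179)*((-289 - 1*212635/19058) - 1515012) = -1153889*((-289 - 212635/19058) - 1515012) = -1153889*(-5720397/19058 - 1515012) = -1153889*(-28878819093/19058) = 33322951684402677/19058 ≈ 1.7485e+12)
T(1/1423) - F = 1992 - 1*33322951684402677/19058 = 1992 - 33322951684402677/19058 = -33322951646439141/19058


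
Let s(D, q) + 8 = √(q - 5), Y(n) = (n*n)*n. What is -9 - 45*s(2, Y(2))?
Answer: 351 - 45*√3 ≈ 273.06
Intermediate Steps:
Y(n) = n³ (Y(n) = n²*n = n³)
s(D, q) = -8 + √(-5 + q) (s(D, q) = -8 + √(q - 5) = -8 + √(-5 + q))
-9 - 45*s(2, Y(2)) = -9 - 45*(-8 + √(-5 + 2³)) = -9 - 45*(-8 + √(-5 + 8)) = -9 - 45*(-8 + √3) = -9 + (360 - 45*√3) = 351 - 45*√3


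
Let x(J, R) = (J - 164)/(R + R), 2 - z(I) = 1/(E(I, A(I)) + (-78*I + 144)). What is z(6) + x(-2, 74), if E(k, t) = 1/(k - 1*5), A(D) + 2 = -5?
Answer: 21069/23902 ≈ 0.88147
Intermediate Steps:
A(D) = -7 (A(D) = -2 - 5 = -7)
E(k, t) = 1/(-5 + k) (E(k, t) = 1/(k - 5) = 1/(-5 + k))
z(I) = 2 - 1/(144 + 1/(-5 + I) - 78*I) (z(I) = 2 - 1/(1/(-5 + I) + (-78*I + 144)) = 2 - 1/(1/(-5 + I) + (144 - 78*I)) = 2 - 1/(144 + 1/(-5 + I) - 78*I))
x(J, R) = (-164 + J)/(2*R) (x(J, R) = (-164 + J)/((2*R)) = (-164 + J)*(1/(2*R)) = (-164 + J)/(2*R))
z(6) + x(-2, 74) = (1433 - 1067*6 + 156*6²)/(719 - 534*6 + 78*6²) + (½)*(-164 - 2)/74 = (1433 - 6402 + 156*36)/(719 - 3204 + 78*36) + (½)*(1/74)*(-166) = (1433 - 6402 + 5616)/(719 - 3204 + 2808) - 83/74 = 647/323 - 83/74 = 21069/23902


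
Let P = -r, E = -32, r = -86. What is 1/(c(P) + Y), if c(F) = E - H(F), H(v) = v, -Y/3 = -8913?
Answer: 1/26621 ≈ 3.7564e-5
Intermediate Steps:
Y = 26739 (Y = -3*(-8913) = 26739)
P = 86 (P = -1*(-86) = 86)
c(F) = -32 - F
1/(c(P) + Y) = 1/((-32 - 1*86) + 26739) = 1/((-32 - 86) + 26739) = 1/(-118 + 26739) = 1/26621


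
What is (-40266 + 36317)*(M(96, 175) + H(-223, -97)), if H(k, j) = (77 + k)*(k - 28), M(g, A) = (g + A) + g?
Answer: -146164337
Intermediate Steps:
M(g, A) = A + 2*g (M(g, A) = (A + g) + g = A + 2*g)
H(k, j) = (-28 + k)*(77 + k) (H(k, j) = (77 + k)*(-28 + k) = (-28 + k)*(77 + k))
(-40266 + 36317)*(M(96, 175) + H(-223, -97)) = (-40266 + 36317)*((175 + 2*96) + (-2156 + (-223)² + 49*(-223))) = -3949*((175 + 192) + (-2156 + 49729 - 10927)) = -3949*(367 + 36646) = -3949*37013 = -146164337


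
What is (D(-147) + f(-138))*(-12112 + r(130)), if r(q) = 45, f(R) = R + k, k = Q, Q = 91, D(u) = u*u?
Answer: -260188654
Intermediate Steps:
D(u) = u²
k = 91
f(R) = 91 + R (f(R) = R + 91 = 91 + R)
(D(-147) + f(-138))*(-12112 + r(130)) = ((-147)² + (91 - 138))*(-12112 + 45) = (21609 - 47)*(-12067) = 21562*(-12067) = -260188654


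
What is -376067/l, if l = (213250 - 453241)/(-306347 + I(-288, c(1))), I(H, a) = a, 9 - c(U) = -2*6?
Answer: -115199099842/239991 ≈ -4.8001e+5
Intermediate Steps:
c(U) = 21 (c(U) = 9 - (-2)*6 = 9 - 1*(-12) = 9 + 12 = 21)
l = 239991/306326 (l = (213250 - 453241)/(-306347 + 21) = -239991/(-306326) = -239991*(-1/306326) = 239991/306326 ≈ 0.78345)
-376067/l = -376067/239991/306326 = -376067*306326/239991 = -115199099842/239991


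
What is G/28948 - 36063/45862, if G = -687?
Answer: -537729459/663806588 ≈ -0.81007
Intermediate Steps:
G/28948 - 36063/45862 = -687/28948 - 36063/45862 = -537729459/663806588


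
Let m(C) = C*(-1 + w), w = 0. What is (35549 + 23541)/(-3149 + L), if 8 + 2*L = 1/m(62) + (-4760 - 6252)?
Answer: -7327160/1073717 ≈ -6.8241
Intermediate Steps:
m(C) = -C (m(C) = C*(-1 + 0) = C*(-1) = -C)
L = -683241/124 (L = -4 + (1/(-1*62) + (-4760 - 6252))/2 = -4 + (1/(-62) - 11012)/2 = -4 + (-1/62 - 11012)/2 = -4 + (½)*(-682745/62) = -4 - 682745/124 = -683241/124 ≈ -5510.0)
(35549 + 23541)/(-3149 + L) = (35549 + 23541)/(-3149 - 683241/124) = 59090/(-1073717/124) = 59090*(-124/1073717) = -7327160/1073717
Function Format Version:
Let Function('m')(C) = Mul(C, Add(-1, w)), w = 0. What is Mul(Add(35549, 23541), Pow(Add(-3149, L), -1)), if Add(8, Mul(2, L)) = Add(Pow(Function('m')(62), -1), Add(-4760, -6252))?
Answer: Rational(-7327160, 1073717) ≈ -6.8241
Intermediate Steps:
Function('m')(C) = Mul(-1, C) (Function('m')(C) = Mul(C, Add(-1, 0)) = Mul(C, -1) = Mul(-1, C))
L = Rational(-683241, 124) (L = Add(-4, Mul(Rational(1, 2), Add(Pow(Mul(-1, 62), -1), Add(-4760, -6252)))) = Add(-4, Mul(Rational(1, 2), Add(Pow(-62, -1), -11012))) = Add(-4, Mul(Rational(1, 2), Add(Rational(-1, 62), -11012))) = Add(-4, Mul(Rational(1, 2), Rational(-682745, 62))) = Add(-4, Rational(-682745, 124)) = Rational(-683241, 124) ≈ -5510.0)
Mul(Add(35549, 23541), Pow(Add(-3149, L), -1)) = Mul(Add(35549, 23541), Pow(Add(-3149, Rational(-683241, 124)), -1)) = Mul(59090, Pow(Rational(-1073717, 124), -1)) = Mul(59090, Rational(-124, 1073717)) = Rational(-7327160, 1073717)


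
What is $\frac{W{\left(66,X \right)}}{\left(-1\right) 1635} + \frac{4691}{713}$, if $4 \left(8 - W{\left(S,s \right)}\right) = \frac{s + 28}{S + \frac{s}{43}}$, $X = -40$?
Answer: $\frac{21444006661}{3261782490} \approx 6.5743$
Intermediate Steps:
$W{\left(S,s \right)} = 8 - \frac{28 + s}{4 \left(S + \frac{s}{43}\right)}$ ($W{\left(S,s \right)} = 8 - \frac{\left(s + 28\right) \frac{1}{S + \frac{s}{43}}}{4} = 8 - \frac{\left(28 + s\right) \frac{1}{S + s \frac{1}{43}}}{4} = 8 - \frac{\left(28 + s\right) \frac{1}{S + \frac{s}{43}}}{4} = 8 - \frac{\frac{1}{S + \frac{s}{43}} \left(28 + s\right)}{4} = 8 - \frac{28 + s}{4 \left(S + \frac{s}{43}\right)}$)
$\frac{W{\left(66,X \right)}}{\left(-1\right) 1635} + \frac{4691}{713} = \frac{\frac{1}{4} \frac{1}{-40 + 43 \cdot 66} \left(-1204 - -440 + 1376 \cdot 66\right)}{\left(-1\right) 1635} + \frac{4691}{713} = \frac{\frac{1}{4} \frac{1}{-40 + 2838} \left(-1204 + 440 + 90816\right)}{-1635} + 4691 \cdot \frac{1}{713} = \frac{1}{4} \cdot \frac{1}{2798} \cdot 90052 \left(- \frac{1}{1635}\right) + \frac{4691}{713} = \frac{22513}{2798} \left(- \frac{1}{1635}\right) + \frac{4691}{713} = - \frac{22513}{4574730} + \frac{4691}{713} = \frac{21444006661}{3261782490}$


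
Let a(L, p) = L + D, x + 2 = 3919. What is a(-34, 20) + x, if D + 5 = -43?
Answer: 3835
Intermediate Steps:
D = -48 (D = -5 - 43 = -48)
x = 3917 (x = -2 + 3919 = 3917)
a(L, p) = -48 + L (a(L, p) = L - 48 = -48 + L)
a(-34, 20) + x = (-48 - 34) + 3917 = -82 + 3917 = 3835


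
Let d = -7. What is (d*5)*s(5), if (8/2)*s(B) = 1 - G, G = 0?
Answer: -35/4 ≈ -8.7500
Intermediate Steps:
s(B) = 1/4 (s(B) = (1 - 1*0)/4 = (1 + 0)/4 = (1/4)*1 = 1/4)
(d*5)*s(5) = -7*5*(1/4) = -35*1/4 = -35/4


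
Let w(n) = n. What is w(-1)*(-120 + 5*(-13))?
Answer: 185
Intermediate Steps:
w(-1)*(-120 + 5*(-13)) = -(-120 + 5*(-13)) = -(-120 - 65) = -1*(-185) = 185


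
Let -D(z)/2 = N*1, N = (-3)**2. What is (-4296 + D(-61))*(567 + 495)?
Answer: -4581468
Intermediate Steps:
N = 9
D(z) = -18
(-4296 + D(-61))*(567 + 495) = (-4296 - 18)*(567 + 495) = -4314*1062 = -4581468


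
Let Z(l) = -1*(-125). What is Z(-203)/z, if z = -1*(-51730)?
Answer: 25/10346 ≈ 0.0024164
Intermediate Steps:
z = 51730
Z(l) = 125
Z(-203)/z = 125/51730 = 125*(1/51730) = 25/10346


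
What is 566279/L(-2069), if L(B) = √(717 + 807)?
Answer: 566279*√381/762 ≈ 14506.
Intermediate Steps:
L(B) = 2*√381 (L(B) = √1524 = 2*√381)
566279/L(-2069) = 566279/((2*√381)) = 566279*(√381/762) = 566279*√381/762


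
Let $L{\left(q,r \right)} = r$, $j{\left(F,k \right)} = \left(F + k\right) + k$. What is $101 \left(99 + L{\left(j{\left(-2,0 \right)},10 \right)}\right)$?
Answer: $11009$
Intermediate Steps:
$j{\left(F,k \right)} = F + 2 k$
$101 \left(99 + L{\left(j{\left(-2,0 \right)},10 \right)}\right) = 101 \left(99 + 10\right) = 101 \cdot 109 = 11009$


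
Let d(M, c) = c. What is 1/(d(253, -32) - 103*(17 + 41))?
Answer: -1/6006 ≈ -0.00016650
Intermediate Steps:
1/(d(253, -32) - 103*(17 + 41)) = 1/(-32 - 103*(17 + 41)) = 1/(-32 - 103*58) = 1/(-32 - 5974) = 1/(-6006) = -1/6006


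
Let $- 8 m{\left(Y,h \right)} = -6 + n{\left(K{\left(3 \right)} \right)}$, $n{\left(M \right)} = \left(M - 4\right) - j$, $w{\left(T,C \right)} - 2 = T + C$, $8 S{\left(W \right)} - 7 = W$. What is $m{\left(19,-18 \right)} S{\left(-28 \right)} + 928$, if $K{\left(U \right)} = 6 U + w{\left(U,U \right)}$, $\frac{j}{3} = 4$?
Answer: $\frac{14869}{16} \approx 929.31$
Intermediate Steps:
$S{\left(W \right)} = \frac{7}{8} + \frac{W}{8}$
$w{\left(T,C \right)} = 2 + C + T$ ($w{\left(T,C \right)} = 2 + \left(T + C\right) = 2 + \left(C + T\right) = 2 + C + T$)
$j = 12$ ($j = 3 \cdot 4 = 12$)
$K{\left(U \right)} = 2 + 8 U$ ($K{\left(U \right)} = 6 U + \left(2 + U + U\right) = 6 U + \left(2 + 2 U\right) = 2 + 8 U$)
$n{\left(M \right)} = -16 + M$ ($n{\left(M \right)} = \left(M - 4\right) - 12 = \left(-4 + M\right) - 12 = -16 + M$)
$m{\left(Y,h \right)} = - \frac{1}{2}$ ($m{\left(Y,h \right)} = - \frac{-6 + \left(-16 + \left(2 + 8 \cdot 3\right)\right)}{8} = - \frac{-6 + \left(-16 + \left(2 + 24\right)\right)}{8} = - \frac{-6 + \left(-16 + 26\right)}{8} = - \frac{-6 + 10}{8} = \left(- \frac{1}{8}\right) 4 = - \frac{1}{2}$)
$m{\left(19,-18 \right)} S{\left(-28 \right)} + 928 = - \frac{\frac{7}{8} + \frac{1}{8} \left(-28\right)}{2} + 928 = - \frac{\frac{7}{8} - \frac{7}{2}}{2} + 928 = \left(- \frac{1}{2}\right) \left(- \frac{21}{8}\right) + 928 = \frac{21}{16} + 928 = \frac{14869}{16}$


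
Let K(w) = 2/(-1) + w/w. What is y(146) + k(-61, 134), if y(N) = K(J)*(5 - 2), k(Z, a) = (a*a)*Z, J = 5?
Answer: -1095319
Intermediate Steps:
K(w) = -1 (K(w) = 2*(-1) + 1 = -2 + 1 = -1)
k(Z, a) = Z*a² (k(Z, a) = a²*Z = Z*a²)
y(N) = -3 (y(N) = -(5 - 2) = -1*3 = -3)
y(146) + k(-61, 134) = -3 - 61*134² = -3 - 61*17956 = -3 - 1095316 = -1095319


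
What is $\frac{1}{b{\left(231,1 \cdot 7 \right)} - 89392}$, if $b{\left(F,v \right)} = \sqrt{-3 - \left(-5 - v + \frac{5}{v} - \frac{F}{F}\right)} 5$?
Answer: $- \frac{625744}{55936506023} - \frac{5 \sqrt{455}}{55936506023} \approx -1.1189 \cdot 10^{-5}$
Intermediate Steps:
$b{\left(F,v \right)} = 5 \sqrt{3 + v - \frac{5}{v}}$ ($b{\left(F,v \right)} = \sqrt{-3 + \left(\left(5 + v\right) + \left(1 - \frac{5}{v}\right)\right)} 5 = \sqrt{-3 + \left(6 + v - \frac{5}{v}\right)} 5 = \sqrt{3 + v - \frac{5}{v}} 5 = 5 \sqrt{3 + v - \frac{5}{v}}$)
$\frac{1}{b{\left(231,1 \cdot 7 \right)} - 89392} = \frac{1}{5 \sqrt{3 + 1 \cdot 7 - \frac{5}{1 \cdot 7}} - 89392} = \frac{1}{5 \sqrt{3 + 7 - \frac{5}{7}} - 89392} = \frac{1}{5 \sqrt{\frac{65}{7}} - 89392} = \frac{1}{5 \frac{\sqrt{455}}{7} - 89392} = \frac{1}{\frac{5 \sqrt{455}}{7} - 89392} = \frac{1}{-89392 + \frac{5 \sqrt{455}}{7}}$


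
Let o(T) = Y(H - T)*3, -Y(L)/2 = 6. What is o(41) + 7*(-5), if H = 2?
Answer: -71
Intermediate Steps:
Y(L) = -12 (Y(L) = -2*6 = -12)
o(T) = -36 (o(T) = -12*3 = -36)
o(41) + 7*(-5) = -36 + 7*(-5) = -36 - 35 = -71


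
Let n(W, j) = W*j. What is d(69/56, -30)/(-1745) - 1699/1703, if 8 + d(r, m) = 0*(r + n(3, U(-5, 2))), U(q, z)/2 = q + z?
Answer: -2951131/2971735 ≈ -0.99307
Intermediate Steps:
U(q, z) = 2*q + 2*z (U(q, z) = 2*(q + z) = 2*q + 2*z)
d(r, m) = -8 (d(r, m) = -8 + 0*(r + 3*(2*(-5) + 2*2)) = -8 + 0*(r + 3*(-10 + 4)) = -8 + 0*(r + 3*(-6)) = -8 + 0*(r - 18) = -8 + 0*(-18 + r) = -8 + 0 = -8)
d(69/56, -30)/(-1745) - 1699/1703 = -8/(-1745) - 1699/1703 = -8*(-1/1745) - 1699*1/1703 = 8/1745 - 1699/1703 = -2951131/2971735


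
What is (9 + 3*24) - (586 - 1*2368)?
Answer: 1863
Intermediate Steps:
(9 + 3*24) - (586 - 1*2368) = (9 + 72) - (586 - 2368) = 81 - 1*(-1782) = 81 + 1782 = 1863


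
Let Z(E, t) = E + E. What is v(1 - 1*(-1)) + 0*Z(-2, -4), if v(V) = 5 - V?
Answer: 3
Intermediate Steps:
Z(E, t) = 2*E
v(1 - 1*(-1)) + 0*Z(-2, -4) = (5 - (1 - 1*(-1))) + 0*(2*(-2)) = (5 - (1 + 1)) + 0*(-4) = (5 - 1*2) + 0 = (5 - 2) + 0 = 3 + 0 = 3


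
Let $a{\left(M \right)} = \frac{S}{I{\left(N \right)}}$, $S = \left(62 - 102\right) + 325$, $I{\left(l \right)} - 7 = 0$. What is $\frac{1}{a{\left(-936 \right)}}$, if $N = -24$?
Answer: $\frac{7}{285} \approx 0.024561$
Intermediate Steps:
$I{\left(l \right)} = 7$ ($I{\left(l \right)} = 7 + 0 = 7$)
$S = 285$ ($S = -40 + 325 = 285$)
$a{\left(M \right)} = \frac{285}{7}$
$\frac{1}{a{\left(-936 \right)}} = \frac{1}{\frac{285}{7}} = \frac{7}{285}$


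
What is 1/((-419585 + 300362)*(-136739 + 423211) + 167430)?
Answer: -1/34153883826 ≈ -2.9279e-11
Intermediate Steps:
1/((-419585 + 300362)*(-136739 + 423211) + 167430) = 1/(-119223*286472 + 167430) = 1/(-34154051256 + 167430) = 1/(-34153883826) = -1/34153883826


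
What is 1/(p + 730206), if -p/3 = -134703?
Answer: 1/1134315 ≈ 8.8159e-7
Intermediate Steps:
p = 404109 (p = -3*(-134703) = 404109)
1/(p + 730206) = 1/(404109 + 730206) = 1/1134315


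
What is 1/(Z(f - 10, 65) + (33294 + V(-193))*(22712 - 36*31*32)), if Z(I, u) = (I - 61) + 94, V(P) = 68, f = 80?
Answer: -1/433705897 ≈ -2.3057e-9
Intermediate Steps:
Z(I, u) = 33 + I (Z(I, u) = (-61 + I) + 94 = 33 + I)
1/(Z(f - 10, 65) + (33294 + V(-193))*(22712 - 36*31*32)) = 1/((33 + (80 - 10)) + (33294 + 68)*(22712 - 36*31*32)) = 1/((33 + 70) + 33362*(22712 - 1116*32)) = 1/(103 + 33362*(22712 - 35712)) = 1/(103 + 33362*(-13000)) = 1/(103 - 433706000) = 1/(-433705897) = -1/433705897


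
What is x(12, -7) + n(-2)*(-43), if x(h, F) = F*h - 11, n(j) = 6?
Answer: -353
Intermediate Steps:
x(h, F) = -11 + F*h
x(12, -7) + n(-2)*(-43) = (-11 - 7*12) + 6*(-43) = (-11 - 84) - 258 = -95 - 258 = -353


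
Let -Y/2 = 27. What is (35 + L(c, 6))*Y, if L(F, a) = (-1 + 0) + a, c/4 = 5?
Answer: -2160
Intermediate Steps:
c = 20 (c = 4*5 = 20)
Y = -54 (Y = -2*27 = -54)
L(F, a) = -1 + a
(35 + L(c, 6))*Y = (35 + (-1 + 6))*(-54) = (35 + 5)*(-54) = 40*(-54) = -2160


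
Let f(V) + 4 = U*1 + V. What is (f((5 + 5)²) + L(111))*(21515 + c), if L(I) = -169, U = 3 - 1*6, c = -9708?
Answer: -897332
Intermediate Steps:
U = -3 (U = 3 - 6 = -3)
f(V) = -7 + V (f(V) = -4 + (-3*1 + V) = -4 + (-3 + V) = -7 + V)
(f((5 + 5)²) + L(111))*(21515 + c) = ((-7 + (5 + 5)²) - 169)*(21515 - 9708) = ((-7 + 10²) - 169)*11807 = ((-7 + 100) - 169)*11807 = (93 - 169)*11807 = -76*11807 = -897332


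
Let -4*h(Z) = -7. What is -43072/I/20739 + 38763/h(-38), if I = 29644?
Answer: 23830985149532/1075877103 ≈ 22150.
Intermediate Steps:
h(Z) = 7/4 (h(Z) = -¼*(-7) = 7/4)
-43072/I/20739 + 38763/h(-38) = -43072/29644/20739 + 38763/(7/4) = -43072*1/29644*(1/20739) + 38763*(4/7) = -10768/7411*1/20739 + 155052/7 = -10768/153696729 + 155052/7 = 23830985149532/1075877103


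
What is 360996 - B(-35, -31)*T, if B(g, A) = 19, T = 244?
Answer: 356360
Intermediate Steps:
360996 - B(-35, -31)*T = 360996 - 19*244 = 360996 - 1*4636 = 360996 - 4636 = 356360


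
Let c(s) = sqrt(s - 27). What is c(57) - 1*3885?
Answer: -3885 + sqrt(30) ≈ -3879.5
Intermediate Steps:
c(s) = sqrt(-27 + s)
c(57) - 1*3885 = sqrt(-27 + 57) - 1*3885 = sqrt(30) - 3885 = -3885 + sqrt(30)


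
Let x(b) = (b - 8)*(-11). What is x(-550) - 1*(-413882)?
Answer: 420020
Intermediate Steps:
x(b) = 88 - 11*b (x(b) = (-8 + b)*(-11) = 88 - 11*b)
x(-550) - 1*(-413882) = (88 - 11*(-550)) - 1*(-413882) = (88 + 6050) + 413882 = 6138 + 413882 = 420020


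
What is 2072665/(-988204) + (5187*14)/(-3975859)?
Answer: -1187483598901/561279966748 ≈ -2.1157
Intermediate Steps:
2072665/(-988204) + (5187*14)/(-3975859) = 2072665*(-1/988204) + 72618*(-1/3975859) = -296095/141172 - 72618/3975859 = -1187483598901/561279966748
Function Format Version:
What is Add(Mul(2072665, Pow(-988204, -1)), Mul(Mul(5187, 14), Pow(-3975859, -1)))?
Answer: Rational(-1187483598901, 561279966748) ≈ -2.1157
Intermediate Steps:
Add(Mul(2072665, Pow(-988204, -1)), Mul(Mul(5187, 14), Pow(-3975859, -1))) = Add(Mul(2072665, Rational(-1, 988204)), Mul(72618, Rational(-1, 3975859))) = Add(Rational(-296095, 141172), Rational(-72618, 3975859)) = Rational(-1187483598901, 561279966748)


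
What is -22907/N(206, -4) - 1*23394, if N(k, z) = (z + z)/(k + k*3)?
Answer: 2336027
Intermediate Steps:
N(k, z) = z/(2*k) (N(k, z) = (2*z)/(k + 3*k) = (2*z)/((4*k)) = (2*z)*(1/(4*k)) = z/(2*k))
-22907/N(206, -4) - 1*23394 = -22907/((½)*(-4)/206) - 1*23394 = -22907/((½)*(-4)*(1/206)) - 23394 = -22907/(-1/103) - 23394 = -22907*(-103) - 23394 = 2359421 - 23394 = 2336027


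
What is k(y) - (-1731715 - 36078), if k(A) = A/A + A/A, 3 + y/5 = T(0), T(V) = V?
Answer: 1767795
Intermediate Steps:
y = -15 (y = -15 + 5*0 = -15 + 0 = -15)
k(A) = 2 (k(A) = 1 + 1 = 2)
k(y) - (-1731715 - 36078) = 2 - (-1731715 - 36078) = 2 - 1*(-1767793) = 2 + 1767793 = 1767795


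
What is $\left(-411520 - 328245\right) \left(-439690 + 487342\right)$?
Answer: $-35251281780$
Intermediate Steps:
$\left(-411520 - 328245\right) \left(-439690 + 487342\right) = \left(-739765\right) 47652 = -35251281780$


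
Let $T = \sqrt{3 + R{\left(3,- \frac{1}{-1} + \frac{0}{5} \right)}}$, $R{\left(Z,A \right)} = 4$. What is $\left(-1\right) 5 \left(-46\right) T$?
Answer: $230 \sqrt{7} \approx 608.52$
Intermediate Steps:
$T = \sqrt{7}$ ($T = \sqrt{3 + 4} = \sqrt{7} \approx 2.6458$)
$\left(-1\right) 5 \left(-46\right) T = \left(-1\right) 5 \left(-46\right) \sqrt{7} = \left(-5\right) \left(-46\right) \sqrt{7} = 230 \sqrt{7}$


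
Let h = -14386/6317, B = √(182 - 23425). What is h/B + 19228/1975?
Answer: 19228/1975 + 14386*I*√23243/146826031 ≈ 9.7357 + 0.014938*I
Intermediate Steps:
B = I*√23243 (B = √(-23243) = I*√23243 ≈ 152.46*I)
h = -14386/6317 (h = -14386*1/6317 = -14386/6317 ≈ -2.2773)
h/B + 19228/1975 = -14386*(-I*√23243/23243)/6317 + 19228/1975 = -(-14386)*I*√23243/146826031 + 19228*(1/1975) = 14386*I*√23243/146826031 + 19228/1975 = 19228/1975 + 14386*I*√23243/146826031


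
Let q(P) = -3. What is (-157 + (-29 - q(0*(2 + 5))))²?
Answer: 33489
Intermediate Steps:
(-157 + (-29 - q(0*(2 + 5))))² = (-157 + (-29 - 1*(-3)))² = (-157 + (-29 + 3))² = (-157 - 26)² = (-183)² = 33489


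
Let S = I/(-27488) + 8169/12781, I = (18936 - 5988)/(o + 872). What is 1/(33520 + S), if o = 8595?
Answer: 831496379944/27872290066813639 ≈ 2.9832e-5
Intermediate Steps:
I = 12948/9467 (I = (18936 - 5988)/(8595 + 872) = 12948/9467 ≈ 1.3677)
S = 531411090759/831496379944 (S = (12948/9467)/(-27488) + 8169/12781 = (12948/9467)*(-1/27488) + 8169*(1/12781) = -3237/65057224 + 8169/12781 = 531411090759/831496379944 ≈ 0.63910)
1/(33520 + S) = 1/(33520 + 531411090759/831496379944) = 1/(27872290066813639/831496379944) = 831496379944/27872290066813639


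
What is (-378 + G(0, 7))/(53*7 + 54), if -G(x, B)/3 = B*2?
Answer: -84/85 ≈ -0.98824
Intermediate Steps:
G(x, B) = -6*B (G(x, B) = -3*B*2 = -6*B)
(-378 + G(0, 7))/(53*7 + 54) = (-378 - 6*7)/(53*7 + 54) = (-378 - 42)/(371 + 54) = -420/425 = -420*1/425 = -84/85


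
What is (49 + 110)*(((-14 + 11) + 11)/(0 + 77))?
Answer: 1272/77 ≈ 16.519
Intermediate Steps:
(49 + 110)*(((-14 + 11) + 11)/(0 + 77)) = 159*((-3 + 11)/77) = 159*(8*(1/77)) = 159*(8/77) = 1272/77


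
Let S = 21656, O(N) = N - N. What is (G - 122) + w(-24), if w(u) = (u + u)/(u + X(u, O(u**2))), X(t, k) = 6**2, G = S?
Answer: 21530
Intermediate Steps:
O(N) = 0
G = 21656
X(t, k) = 36
w(u) = 2*u/(36 + u) (w(u) = (u + u)/(u + 36) = (2*u)/(36 + u) = 2*u/(36 + u))
(G - 122) + w(-24) = (21656 - 122) + 2*(-24)/(36 - 24) = 21534 + 2*(-24)/12 = 21534 + 2*(-24)*(1/12) = 21534 - 4 = 21530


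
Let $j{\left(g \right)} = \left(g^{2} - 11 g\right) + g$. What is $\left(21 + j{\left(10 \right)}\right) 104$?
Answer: $2184$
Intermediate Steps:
$j{\left(g \right)} = g^{2} - 10 g$
$\left(21 + j{\left(10 \right)}\right) 104 = \left(21 + 10 \left(-10 + 10\right)\right) 104 = \left(21 + 10 \cdot 0\right) 104 = \left(21 + 0\right) 104 = 21 \cdot 104 = 2184$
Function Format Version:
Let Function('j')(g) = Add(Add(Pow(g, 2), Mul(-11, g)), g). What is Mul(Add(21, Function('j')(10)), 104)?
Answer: 2184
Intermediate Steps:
Function('j')(g) = Add(Pow(g, 2), Mul(-10, g))
Mul(Add(21, Function('j')(10)), 104) = Mul(Add(21, Mul(10, Add(-10, 10))), 104) = Mul(Add(21, Mul(10, 0)), 104) = Mul(Add(21, 0), 104) = Mul(21, 104) = 2184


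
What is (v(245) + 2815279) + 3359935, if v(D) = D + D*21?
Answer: 6180604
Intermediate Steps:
v(D) = 22*D (v(D) = D + 21*D = 22*D)
(v(245) + 2815279) + 3359935 = (22*245 + 2815279) + 3359935 = (5390 + 2815279) + 3359935 = 2820669 + 3359935 = 6180604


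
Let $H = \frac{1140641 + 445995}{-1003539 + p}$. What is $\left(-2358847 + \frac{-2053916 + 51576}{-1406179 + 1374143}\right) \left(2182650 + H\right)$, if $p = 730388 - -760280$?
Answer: $- \frac{20086084771519641972468}{3901416161} \approx -5.1484 \cdot 10^{12}$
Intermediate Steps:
$p = 1490668$ ($p = 730388 + 760280 = 1490668$)
$H = \frac{1586636}{487129}$ ($H = \frac{1140641 + 445995}{-1003539 + 1490668} = \frac{1586636}{487129} \approx 3.2571$)
$\left(-2358847 + \frac{-2053916 + 51576}{-1406179 + 1374143}\right) \left(2182650 + H\right) = \left(-2358847 + \frac{-2053916 + 51576}{-1406179 + 1374143}\right) \left(2182650 + \frac{1586636}{487129}\right) = \left(-2358847 - \frac{2002340}{-32036}\right) \frac{1063233698486}{487129} = \left(-2358847 - - \frac{500585}{8009}\right) \frac{1063233698486}{487129} = \left(-2358847 + \frac{500585}{8009}\right) \frac{1063233698486}{487129} = \left(- \frac{18891505038}{8009}\right) \frac{1063233698486}{487129} = - \frac{20086084771519641972468}{3901416161}$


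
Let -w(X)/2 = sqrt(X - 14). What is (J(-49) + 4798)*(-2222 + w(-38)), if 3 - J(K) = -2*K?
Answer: -10450066 - 18812*I*sqrt(13) ≈ -1.045e+7 - 67828.0*I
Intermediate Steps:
J(K) = 3 + 2*K (J(K) = 3 - (-2)*K = 3 + 2*K)
w(X) = -2*sqrt(-14 + X) (w(X) = -2*sqrt(X - 14) = -2*sqrt(-14 + X))
(J(-49) + 4798)*(-2222 + w(-38)) = ((3 + 2*(-49)) + 4798)*(-2222 - 2*sqrt(-14 - 38)) = ((3 - 98) + 4798)*(-2222 - 4*I*sqrt(13)) = (-95 + 4798)*(-2222 - 4*I*sqrt(13)) = 4703*(-2222 - 4*I*sqrt(13)) = -10450066 - 18812*I*sqrt(13)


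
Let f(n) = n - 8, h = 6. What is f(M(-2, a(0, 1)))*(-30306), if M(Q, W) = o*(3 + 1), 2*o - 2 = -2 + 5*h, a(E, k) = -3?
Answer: -1575912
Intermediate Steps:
o = 15 (o = 1 + (-2 + 5*6)/2 = 1 + (-2 + 30)/2 = 1 + (1/2)*28 = 1 + 14 = 15)
M(Q, W) = 60 (M(Q, W) = 15*(3 + 1) = 15*4 = 60)
f(n) = -8 + n
f(M(-2, a(0, 1)))*(-30306) = (-8 + 60)*(-30306) = 52*(-30306) = -1575912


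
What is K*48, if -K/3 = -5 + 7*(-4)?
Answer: 4752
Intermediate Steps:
K = 99 (K = -3*(-5 + 7*(-4)) = -3*(-5 - 28) = -3*(-33) = 99)
K*48 = 99*48 = 4752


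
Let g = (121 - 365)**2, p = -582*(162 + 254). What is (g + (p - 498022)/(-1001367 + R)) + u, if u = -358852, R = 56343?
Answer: -141430031725/472512 ≈ -2.9932e+5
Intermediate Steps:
p = -242112 (p = -582*416 = -242112)
g = 59536 (g = (-244)**2 = 59536)
(g + (p - 498022)/(-1001367 + R)) + u = (59536 + (-242112 - 498022)/(-1001367 + 56343)) - 358852 = (59536 - 740134/(-945024)) - 358852 = (59536 - 740134*(-1/945024)) - 358852 = (59536 + 370067/472512) - 358852 = 28131844499/472512 - 358852 = -141430031725/472512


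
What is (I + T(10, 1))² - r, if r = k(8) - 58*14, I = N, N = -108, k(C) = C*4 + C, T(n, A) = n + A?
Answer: 10181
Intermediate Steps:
T(n, A) = A + n
k(C) = 5*C (k(C) = 4*C + C = 5*C)
I = -108
r = -772 (r = 5*8 - 58*14 = 40 - 812 = -772)
(I + T(10, 1))² - r = (-108 + (1 + 10))² - 1*(-772) = (-108 + 11)² + 772 = (-97)² + 772 = 9409 + 772 = 10181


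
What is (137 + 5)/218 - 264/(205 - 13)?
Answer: -631/872 ≈ -0.72362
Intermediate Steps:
(137 + 5)/218 - 264/(205 - 13) = 142*(1/218) - 264/192 = 71/109 - 264*1/192 = 71/109 - 11/8 = -631/872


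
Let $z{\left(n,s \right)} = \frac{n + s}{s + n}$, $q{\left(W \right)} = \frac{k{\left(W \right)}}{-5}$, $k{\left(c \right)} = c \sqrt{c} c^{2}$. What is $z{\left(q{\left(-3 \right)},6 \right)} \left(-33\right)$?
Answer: $-33$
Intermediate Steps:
$k{\left(c \right)} = c^{\frac{7}{2}}$ ($k{\left(c \right)} = c^{\frac{3}{2}} c^{2} = c^{\frac{7}{2}}$)
$q{\left(W \right)} = - \frac{W^{\frac{7}{2}}}{5}$ ($q{\left(W \right)} = \frac{W^{\frac{7}{2}}}{-5} = W^{\frac{7}{2}} \left(- \frac{1}{5}\right) = - \frac{W^{\frac{7}{2}}}{5}$)
$z{\left(n,s \right)} = 1$ ($z{\left(n,s \right)} = \frac{n + s}{n + s} = 1$)
$z{\left(q{\left(-3 \right)},6 \right)} \left(-33\right) = 1 \left(-33\right) = -33$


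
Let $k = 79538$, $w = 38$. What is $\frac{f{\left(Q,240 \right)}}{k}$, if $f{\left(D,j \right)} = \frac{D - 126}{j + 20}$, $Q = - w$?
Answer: $- \frac{41}{5169970} \approx -7.9304 \cdot 10^{-6}$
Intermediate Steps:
$Q = -38$ ($Q = \left(-1\right) 38 = -38$)
$f{\left(D,j \right)} = \frac{-126 + D}{20 + j}$
$\frac{f{\left(Q,240 \right)}}{k} = \frac{\frac{1}{20 + 240} \left(-126 - 38\right)}{79538} = \frac{1}{260} \left(-164\right) \frac{1}{79538} = \left(- \frac{41}{65}\right) \frac{1}{79538} = - \frac{41}{5169970}$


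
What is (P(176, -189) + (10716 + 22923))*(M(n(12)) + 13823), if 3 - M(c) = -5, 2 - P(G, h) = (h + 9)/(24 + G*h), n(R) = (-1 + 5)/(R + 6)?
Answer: 257769882241/554 ≈ 4.6529e+8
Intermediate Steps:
n(R) = 4/(6 + R)
P(G, h) = 2 - (9 + h)/(24 + G*h) (P(G, h) = 2 - (h + 9)/(24 + G*h) = 2 - (9 + h)/(24 + G*h))
M(c) = 8 (M(c) = 3 - 1*(-5) = 3 + 5 = 8)
(P(176, -189) + (10716 + 22923))*(M(n(12)) + 13823) = ((39 - 1*(-189) + 2*176*(-189))/(24 + 176*(-189)) + (10716 + 22923))*(8 + 13823) = ((39 + 189 - 66528)/(24 - 33264) + 33639)*13831 = (-66300/(-33240) + 33639)*13831 = (-1/33240*(-66300) + 33639)*13831 = (1105/554 + 33639)*13831 = (18637111/554)*13831 = 257769882241/554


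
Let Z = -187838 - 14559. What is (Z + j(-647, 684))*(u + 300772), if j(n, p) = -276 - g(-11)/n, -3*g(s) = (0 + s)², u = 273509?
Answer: -75305163926778/647 ≈ -1.1639e+11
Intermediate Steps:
Z = -202397
g(s) = -s²/3 (g(s) = -(0 + s)²/3 = -s²/3)
j(n, p) = -276 + 121/(3*n) (j(n, p) = -276 - (-⅓*(-11)²)/n = -276 - (-⅓*121)/n = -276 - (-121)/(3*n) = -276 + 121/(3*n))
(Z + j(-647, 684))*(u + 300772) = (-202397 + (-276 + (121/3)/(-647)))*(273509 + 300772) = (-202397 + (-276 + (121/3)*(-1/647)))*574281 = (-202397 + (-276 - 121/1941))*574281 = (-202397 - 535837/1941)*574281 = -393388414/1941*574281 = -75305163926778/647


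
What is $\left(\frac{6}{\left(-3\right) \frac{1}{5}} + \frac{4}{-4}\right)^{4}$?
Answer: $14641$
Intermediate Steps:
$\left(\frac{6}{\left(-3\right) \frac{1}{5}} + \frac{4}{-4}\right)^{4} = \left(\frac{6}{\left(-3\right) \frac{1}{5}} + 4 \left(- \frac{1}{4}\right)\right)^{4} = \left(\frac{6}{- \frac{3}{5}} - 1\right)^{4} = \left(6 \left(- \frac{5}{3}\right) - 1\right)^{4} = \left(-10 - 1\right)^{4} = \left(-11\right)^{4} = 14641$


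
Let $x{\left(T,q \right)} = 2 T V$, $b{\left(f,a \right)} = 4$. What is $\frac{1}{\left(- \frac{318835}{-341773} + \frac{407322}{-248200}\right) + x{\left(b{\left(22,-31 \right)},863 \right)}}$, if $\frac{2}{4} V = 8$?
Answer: $\frac{42414029300}{5398957342947} \approx 0.007856$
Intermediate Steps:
$V = 16$ ($V = 2 \cdot 8 = 16$)
$x{\left(T,q \right)} = 32 T$ ($x{\left(T,q \right)} = 2 T 16 = 32 T$)
$\frac{1}{\left(- \frac{318835}{-341773} + \frac{407322}{-248200}\right) + x{\left(b{\left(22,-31 \right)},863 \right)}} = \frac{1}{\left(- \frac{318835}{-341773} + \frac{407322}{-248200}\right) + 32 \cdot 4} = \frac{1}{\left(\left(-318835\right) \left(- \frac{1}{341773}\right) + 407322 \left(- \frac{1}{248200}\right)\right) + 128} = \frac{1}{\left(\frac{318835}{341773} - \frac{203661}{124100}\right) + 128} = \frac{1}{- \frac{30038407453}{42414029300} + 128} = \frac{1}{\frac{5398957342947}{42414029300}} = \frac{42414029300}{5398957342947}$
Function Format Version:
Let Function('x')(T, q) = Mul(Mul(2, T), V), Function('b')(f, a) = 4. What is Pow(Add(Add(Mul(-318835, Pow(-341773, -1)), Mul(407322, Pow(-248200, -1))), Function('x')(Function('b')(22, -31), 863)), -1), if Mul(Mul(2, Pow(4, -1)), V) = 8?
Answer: Rational(42414029300, 5398957342947) ≈ 0.0078560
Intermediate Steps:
V = 16 (V = Mul(2, 8) = 16)
Function('x')(T, q) = Mul(32, T) (Function('x')(T, q) = Mul(Mul(2, T), 16) = Mul(32, T))
Pow(Add(Add(Mul(-318835, Pow(-341773, -1)), Mul(407322, Pow(-248200, -1))), Function('x')(Function('b')(22, -31), 863)), -1) = Pow(Add(Add(Mul(-318835, Pow(-341773, -1)), Mul(407322, Pow(-248200, -1))), Mul(32, 4)), -1) = Pow(Add(Add(Mul(-318835, Rational(-1, 341773)), Mul(407322, Rational(-1, 248200))), 128), -1) = Pow(Add(Add(Rational(318835, 341773), Rational(-203661, 124100)), 128), -1) = Pow(Add(Rational(-30038407453, 42414029300), 128), -1) = Pow(Rational(5398957342947, 42414029300), -1) = Rational(42414029300, 5398957342947)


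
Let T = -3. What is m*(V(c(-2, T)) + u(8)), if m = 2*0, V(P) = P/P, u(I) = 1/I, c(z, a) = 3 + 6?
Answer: 0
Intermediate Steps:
c(z, a) = 9
V(P) = 1
m = 0
m*(V(c(-2, T)) + u(8)) = 0*(1 + 1/8) = 0*(1 + ⅛) = 0*(9/8) = 0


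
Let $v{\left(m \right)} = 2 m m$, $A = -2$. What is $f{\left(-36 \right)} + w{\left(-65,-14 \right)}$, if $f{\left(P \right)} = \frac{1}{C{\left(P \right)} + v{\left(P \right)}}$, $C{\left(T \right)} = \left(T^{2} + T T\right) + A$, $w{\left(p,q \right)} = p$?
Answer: $- \frac{336829}{5182} \approx -65.0$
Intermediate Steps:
$v{\left(m \right)} = 2 m^{2}$
$C{\left(T \right)} = -2 + 2 T^{2}$ ($C{\left(T \right)} = \left(T^{2} + T T\right) - 2 = \left(T^{2} + T^{2}\right) - 2 = 2 T^{2} - 2 = -2 + 2 T^{2}$)
$f{\left(P \right)} = \frac{1}{-2 + 4 P^{2}}$ ($f{\left(P \right)} = \frac{1}{\left(-2 + 2 P^{2}\right) + 2 P^{2}} = \frac{1}{-2 + 4 P^{2}}$)
$f{\left(-36 \right)} + w{\left(-65,-14 \right)} = \frac{1}{2 \left(-1 + 2 \left(-36\right)^{2}\right)} - 65 = \frac{1}{2 \left(-1 + 2 \cdot 1296\right)} - 65 = \frac{1}{2 \left(-1 + 2592\right)} - 65 = \frac{1}{2 \cdot 2591} - 65 = \frac{1}{2} \cdot \frac{1}{2591} - 65 = \frac{1}{5182} - 65 = - \frac{336829}{5182}$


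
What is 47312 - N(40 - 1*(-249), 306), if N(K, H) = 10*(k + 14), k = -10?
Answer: 47272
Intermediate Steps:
N(K, H) = 40 (N(K, H) = 10*(-10 + 14) = 10*4 = 40)
47312 - N(40 - 1*(-249), 306) = 47312 - 1*40 = 47312 - 40 = 47272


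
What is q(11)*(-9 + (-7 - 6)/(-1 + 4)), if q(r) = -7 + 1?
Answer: 80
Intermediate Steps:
q(r) = -6
q(11)*(-9 + (-7 - 6)/(-1 + 4)) = -6*(-9 + (-7 - 6)/(-1 + 4)) = -6*(-9 - 13/3) = -6*(-40/3) = 80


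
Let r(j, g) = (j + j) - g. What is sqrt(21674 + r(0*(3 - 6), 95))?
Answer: sqrt(21579) ≈ 146.90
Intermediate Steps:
r(j, g) = -g + 2*j (r(j, g) = 2*j - g = -g + 2*j)
sqrt(21674 + r(0*(3 - 6), 95)) = sqrt(21674 + (-1*95 + 2*(0*(3 - 6)))) = sqrt(21674 + (-95 + 2*(0*(-3)))) = sqrt(21674 + (-95 + 2*0)) = sqrt(21674 + (-95 + 0)) = sqrt(21674 - 95) = sqrt(21579)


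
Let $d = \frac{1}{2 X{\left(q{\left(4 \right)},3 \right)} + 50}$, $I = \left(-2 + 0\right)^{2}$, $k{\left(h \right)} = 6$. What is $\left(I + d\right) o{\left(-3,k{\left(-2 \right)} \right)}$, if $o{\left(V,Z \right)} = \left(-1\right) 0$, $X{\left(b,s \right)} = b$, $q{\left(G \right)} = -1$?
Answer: $0$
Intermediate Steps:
$o{\left(V,Z \right)} = 0$
$I = 4$ ($I = \left(-2\right)^{2} = 4$)
$d = \frac{1}{48}$ ($d = \frac{1}{2 \left(-1\right) + 50} = \frac{1}{-2 + 50} = \frac{1}{48} \approx 0.020833$)
$\left(I + d\right) o{\left(-3,k{\left(-2 \right)} \right)} = \left(4 + \frac{1}{48}\right) 0 = \frac{193}{48} \cdot 0 = 0$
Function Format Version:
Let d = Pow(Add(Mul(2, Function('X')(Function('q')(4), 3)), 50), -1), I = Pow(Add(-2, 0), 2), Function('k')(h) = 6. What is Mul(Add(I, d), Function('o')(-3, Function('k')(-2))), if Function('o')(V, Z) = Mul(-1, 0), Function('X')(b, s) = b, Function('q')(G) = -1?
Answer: 0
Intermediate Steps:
Function('o')(V, Z) = 0
I = 4 (I = Pow(-2, 2) = 4)
d = Rational(1, 48) (d = Pow(Add(Mul(2, -1), 50), -1) = Pow(Add(-2, 50), -1) = Pow(48, -1) = Rational(1, 48) ≈ 0.020833)
Mul(Add(I, d), Function('o')(-3, Function('k')(-2))) = Mul(Add(4, Rational(1, 48)), 0) = Mul(Rational(193, 48), 0) = 0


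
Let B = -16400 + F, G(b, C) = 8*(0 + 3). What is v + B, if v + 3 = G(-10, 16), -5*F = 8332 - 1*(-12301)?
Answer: -102528/5 ≈ -20506.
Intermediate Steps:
F = -20633/5 (F = -(8332 - 1*(-12301))/5 = -(8332 + 12301)/5 = -⅕*20633 = -20633/5 ≈ -4126.6)
G(b, C) = 24 (G(b, C) = 8*3 = 24)
v = 21 (v = -3 + 24 = 21)
B = -102633/5 (B = -16400 - 20633/5 = -102633/5 ≈ -20527.)
v + B = 21 - 102633/5 = -102528/5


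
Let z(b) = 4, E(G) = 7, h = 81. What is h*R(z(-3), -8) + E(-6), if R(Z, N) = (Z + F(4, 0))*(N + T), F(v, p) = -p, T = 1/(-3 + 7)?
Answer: -2504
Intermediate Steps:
T = ¼ (T = 1/4 = ¼ ≈ 0.25000)
R(Z, N) = Z*(¼ + N) (R(Z, N) = (Z - 1*0)*(N + ¼) = (Z + 0)*(¼ + N) = Z*(¼ + N))
h*R(z(-3), -8) + E(-6) = 81*(4*(¼ - 8)) + 7 = 81*(4*(-31/4)) + 7 = 81*(-31) + 7 = -2511 + 7 = -2504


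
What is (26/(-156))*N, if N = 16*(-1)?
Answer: 8/3 ≈ 2.6667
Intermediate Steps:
N = -16
(26/(-156))*N = (26/(-156))*(-16) = (26*(-1/156))*(-16) = -⅙*(-16) = 8/3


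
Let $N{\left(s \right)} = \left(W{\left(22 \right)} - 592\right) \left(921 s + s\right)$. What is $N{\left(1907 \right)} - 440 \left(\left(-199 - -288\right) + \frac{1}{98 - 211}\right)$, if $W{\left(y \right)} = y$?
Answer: $- \frac{113253564780}{113} \approx -1.0022 \cdot 10^{9}$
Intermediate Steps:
$N{\left(s \right)} = - 525540 s$ ($N{\left(s \right)} = \left(22 - 592\right) \left(921 s + s\right) = - 570 \cdot 922 s = - 525540 s$)
$N{\left(1907 \right)} - 440 \left(\left(-199 - -288\right) + \frac{1}{98 - 211}\right) = \left(-525540\right) 1907 - 440 \left(\left(-199 - -288\right) + \frac{1}{98 - 211}\right) = -1002204780 - 440 \left(\left(-199 + 288\right) + \frac{1}{-113}\right) = -1002204780 - 440 \left(89 - \frac{1}{113}\right) = -1002204780 - \frac{4424640}{113} = - \frac{113253564780}{113}$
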